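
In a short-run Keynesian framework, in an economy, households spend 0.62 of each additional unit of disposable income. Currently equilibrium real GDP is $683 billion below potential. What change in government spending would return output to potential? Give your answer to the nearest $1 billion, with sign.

+$260 billion

Spending multiplier = 1/(1 − MPC) = 1/(1 − 0.62) = 1/0.38 ≈ 2.632.
Need ΔY = +$683 billion, so ΔG = ΔY/k = (+$683 billion) × 0.38 ≈ +$260 billion.
The government should increase government spending by $260 billion.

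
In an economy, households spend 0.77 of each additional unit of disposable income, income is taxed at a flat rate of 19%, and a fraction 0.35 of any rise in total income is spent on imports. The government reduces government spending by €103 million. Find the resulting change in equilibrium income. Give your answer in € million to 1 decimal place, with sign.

Spending multiplier = 1/(1 − c(1−t) + m) = 1/(1 − 0.77×0.81 + 0.35) = 1/0.7263 ≈ 1.377.
ΔY = k × ΔG = (−€103 million) / 0.7263 ≈ −€141.8 million.

−€141.8 million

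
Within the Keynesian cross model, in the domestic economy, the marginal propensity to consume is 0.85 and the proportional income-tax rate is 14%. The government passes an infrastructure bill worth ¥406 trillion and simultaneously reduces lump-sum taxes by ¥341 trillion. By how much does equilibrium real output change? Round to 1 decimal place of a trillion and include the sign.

+¥2,586.8 trillion

Expenditure multiplier = 1/(1 − c(1−t)) = 1/(1 − 0.85×0.86) = 1/0.269 ≈ 3.717.
ΔG contributes k·ΔG = (+¥406 trillion) / 0.269 ≈ +¥1,509.3 trillion.
ΔT of −¥341 trillion changes first-round spending by −c·ΔT = +¥289.85 trillion, contributing k·(−c·ΔT) = (+¥289.85 trillion) / 0.269 ≈ +¥1,077.5 trillion.
Net ΔY = k(ΔG − c·ΔT) = (+¥695.85 trillion) / 0.269 ≈ +¥2,586.8 trillion.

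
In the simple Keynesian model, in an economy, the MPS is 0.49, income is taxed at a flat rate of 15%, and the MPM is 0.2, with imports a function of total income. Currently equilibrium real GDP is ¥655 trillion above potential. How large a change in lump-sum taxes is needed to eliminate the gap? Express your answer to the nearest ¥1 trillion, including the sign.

MPC = 1 − MPS = 1 − 0.49 = 0.51.
Spending multiplier = 1/(1 − c(1−t) + m) = 1/(1 − 0.51×0.85 + 0.2) = 1/0.7665 ≈ 1.305.
Tax multiplier = −c·k = −0.51/0.7665 ≈ −0.665. Need ΔY = −¥655 trillion, so ΔT = ΔY/(−c·k) = −(−¥655 trillion) × 0.7665 / 0.51 ≈ +¥984 trillion.
The government should raise lump-sum taxes by ¥984 trillion.

+¥984 trillion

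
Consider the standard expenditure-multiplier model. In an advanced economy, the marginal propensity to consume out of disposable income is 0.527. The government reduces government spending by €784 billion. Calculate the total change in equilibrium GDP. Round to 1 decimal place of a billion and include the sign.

Spending multiplier = 1/(1 − MPC) = 1/(1 − 0.527) = 1/0.473 ≈ 2.114.
ΔY = k × ΔG = (−€784 billion) / 0.473 ≈ −€1,657.5 billion.

−€1,657.5 billion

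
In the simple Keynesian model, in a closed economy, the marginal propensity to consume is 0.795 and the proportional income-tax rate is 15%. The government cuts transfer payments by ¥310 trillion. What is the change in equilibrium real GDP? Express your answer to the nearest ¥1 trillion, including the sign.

The transfer change shifts disposable income by −¥310 trillion, so first-round consumption changes by c·ΔTR = 0.795 × (−¥310 trillion) = −¥246.45 trillion.
Expenditure multiplier = 1/(1 − c(1−t)) = 1/(1 − 0.795×0.85) = 1/0.32425 ≈ 3.084.
The transfer multiplier is c × k ≈ 2.452, so ΔY = k × (c·ΔTR) = (−¥246.45 trillion) / 0.32425 ≈ −¥760 trillion.

−¥760 trillion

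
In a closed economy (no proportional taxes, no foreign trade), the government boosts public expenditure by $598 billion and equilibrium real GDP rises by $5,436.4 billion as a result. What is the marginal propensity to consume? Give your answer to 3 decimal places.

0.890

Implied spending multiplier k = ΔY/ΔG = 5,436.4/598 ≈ 9.091.
Since k = 1/(1 − MPC), MPC = 1 − 1/k = 1 − ΔG/ΔY = 1 − 598/5,436.4 ≈ 0.890.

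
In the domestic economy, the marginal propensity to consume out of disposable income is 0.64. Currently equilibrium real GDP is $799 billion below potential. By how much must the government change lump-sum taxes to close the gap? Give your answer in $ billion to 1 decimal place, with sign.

Spending multiplier = 1/(1 − MPC) = 1/(1 − 0.64) = 1/0.36 ≈ 2.778.
Tax multiplier = −c·k = −0.64/0.36 ≈ −1.778. Need ΔY = +$799 billion, so ΔT = ΔY/(−c·k) = −(+$799 billion) × 0.36 / 0.64 ≈ −$449.4 billion.
The government should cut lump-sum taxes by $449.4 billion.

−$449.4 billion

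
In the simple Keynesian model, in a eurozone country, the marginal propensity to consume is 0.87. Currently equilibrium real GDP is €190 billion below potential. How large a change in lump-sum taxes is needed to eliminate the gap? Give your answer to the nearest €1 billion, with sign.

Spending multiplier = 1/(1 − MPC) = 1/(1 − 0.87) = 1/0.13 ≈ 7.692.
Tax multiplier = −c·k = −0.87/0.13 ≈ −6.692. Need ΔY = +€190 billion, so ΔT = ΔY/(−c·k) = −(+€190 billion) × 0.13 / 0.87 ≈ −€28 billion.
The government should cut lump-sum taxes by €28 billion.

−€28 billion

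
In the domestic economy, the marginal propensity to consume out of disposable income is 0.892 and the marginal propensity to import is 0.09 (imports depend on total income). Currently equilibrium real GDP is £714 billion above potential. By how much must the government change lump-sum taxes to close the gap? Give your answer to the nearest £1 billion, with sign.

Spending multiplier = 1/(1 − c + m) = 1/(1 − 0.892 + 0.09) = 1/0.198 ≈ 5.051.
Tax multiplier = −c·k = −0.892/0.198 ≈ −4.505. Need ΔY = −£714 billion, so ΔT = ΔY/(−c·k) = −(−£714 billion) × 0.198 / 0.892 ≈ +£158 billion.
The government should raise lump-sum taxes by £158 billion.

+£158 billion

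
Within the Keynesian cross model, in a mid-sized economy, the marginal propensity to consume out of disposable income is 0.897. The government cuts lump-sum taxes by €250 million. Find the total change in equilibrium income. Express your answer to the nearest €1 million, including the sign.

A lump-sum tax change of −€250 million shifts disposable income by +€250 million; first-round consumption changes by −c × ΔT = −0.897 × (−€250 million) = +€224.25 million.
Expenditure multiplier = 1/(1 − MPC) = 1/(1 − 0.897) = 1/0.103 ≈ 9.709.
The tax multiplier is −c × k ≈ −8.709, so ΔY = k × (−c·ΔT) = (+€224.25 million) / 0.103 ≈ +€2,177 million.

+€2,177 million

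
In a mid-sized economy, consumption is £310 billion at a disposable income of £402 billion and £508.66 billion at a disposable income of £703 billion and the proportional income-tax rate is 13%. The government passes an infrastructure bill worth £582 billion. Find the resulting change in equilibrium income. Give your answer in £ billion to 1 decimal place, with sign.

+£1,366.8 billion

MPC = ΔC/ΔYd = (508.66 − 310)/(703 − 402) = 198.66/301 = 0.66.
Spending multiplier = 1/(1 − c(1−t)) = 1/(1 − 0.66×0.87) = 1/0.4258 ≈ 2.349.
ΔY = k × ΔG = (+£582 billion) / 0.4258 ≈ +£1,366.8 billion.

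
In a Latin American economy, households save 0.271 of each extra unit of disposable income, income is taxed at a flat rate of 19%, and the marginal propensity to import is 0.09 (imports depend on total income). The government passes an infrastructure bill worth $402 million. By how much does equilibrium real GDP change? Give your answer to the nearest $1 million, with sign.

+$805 million

MPC = 1 − MPS = 1 − 0.271 = 0.729.
Expenditure multiplier = 1/(1 − c(1−t) + m) = 1/(1 − 0.729×0.81 + 0.09) = 1/0.49951 ≈ 2.002.
ΔY = k × ΔG = (+$402 million) / 0.49951 ≈ +$805 million.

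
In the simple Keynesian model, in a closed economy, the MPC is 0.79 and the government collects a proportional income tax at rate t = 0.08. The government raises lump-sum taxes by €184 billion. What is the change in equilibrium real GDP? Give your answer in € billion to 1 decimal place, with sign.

−€532.1 billion

A lump-sum tax change of +€184 billion shifts disposable income by −€184 billion; first-round consumption changes by −c × ΔT = −0.79 × (+€184 billion) = −€145.36 billion.
Expenditure multiplier = 1/(1 − c(1−t)) = 1/(1 − 0.79×0.92) = 1/0.2732 ≈ 3.66.
The tax multiplier is −c × k ≈ −2.892, so ΔY = k × (−c·ΔT) = (−€145.36 billion) / 0.2732 ≈ −€532.1 billion.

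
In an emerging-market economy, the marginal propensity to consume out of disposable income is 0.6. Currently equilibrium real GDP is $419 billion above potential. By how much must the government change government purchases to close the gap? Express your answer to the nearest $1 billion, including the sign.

Spending multiplier = 1/(1 − MPC) = 1/(1 − 0.6) = 1/0.4 = 2.5.
Need ΔY = −$419 billion, so ΔG = ΔY/k = (−$419 billion) × 0.4 ≈ −$168 billion.
The government should cut government purchases by $168 billion.

−$168 billion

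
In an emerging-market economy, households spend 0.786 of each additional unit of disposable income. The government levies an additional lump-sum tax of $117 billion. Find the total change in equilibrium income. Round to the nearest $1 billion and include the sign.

A lump-sum tax change of +$117 billion shifts disposable income by −$117 billion; first-round consumption changes by −c × ΔT = −0.786 × (+$117 billion) = −$91.962 billion.
Expenditure multiplier = 1/(1 − MPC) = 1/(1 − 0.786) = 1/0.214 ≈ 4.673.
The tax multiplier is −c × k ≈ −3.673, so ΔY = k × (−c·ΔT) = (−$91.962 billion) / 0.214 ≈ −$430 billion.

−$430 billion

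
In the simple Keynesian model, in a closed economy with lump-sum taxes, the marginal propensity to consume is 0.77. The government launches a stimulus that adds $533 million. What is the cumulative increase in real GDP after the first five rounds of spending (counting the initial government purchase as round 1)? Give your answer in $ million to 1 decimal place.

Round 1 adds ΔG = $533 million; each later round is MPC = 0.77 times the previous.
After 5 rounds: 533 + 410.41 + 316.0157 + 243.332089 + 187.36570853 = ΔG·(1 − c^5)/(1 − c) = 533 × (1 − 0.2706784157)/0.23 ≈ $1,690.1 million.

$1,690.1 million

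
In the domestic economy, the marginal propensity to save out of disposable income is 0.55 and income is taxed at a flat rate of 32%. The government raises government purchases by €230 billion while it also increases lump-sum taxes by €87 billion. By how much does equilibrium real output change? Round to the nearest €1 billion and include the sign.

+€275 billion

MPC = 1 − MPS = 1 − 0.55 = 0.45.
Expenditure multiplier = 1/(1 − c(1−t)) = 1/(1 − 0.45×0.68) = 1/0.694 ≈ 1.441.
ΔG contributes k·ΔG = (+€230 billion) / 0.694 ≈ +€331.4 billion.
ΔT of +€87 billion changes first-round spending by −c·ΔT = −€39.15 billion, contributing k·(−c·ΔT) = (−€39.15 billion) / 0.694 ≈ −€56.4 billion.
Net ΔY = k(ΔG − c·ΔT) = (+€190.85 billion) / 0.694 = +€275 billion.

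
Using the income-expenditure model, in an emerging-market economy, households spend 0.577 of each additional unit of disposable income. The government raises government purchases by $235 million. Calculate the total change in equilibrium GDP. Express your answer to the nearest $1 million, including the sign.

+$556 million

Spending multiplier = 1/(1 − MPC) = 1/(1 − 0.577) = 1/0.423 ≈ 2.364.
ΔY = k × ΔG = (+$235 million) / 0.423 ≈ +$556 million.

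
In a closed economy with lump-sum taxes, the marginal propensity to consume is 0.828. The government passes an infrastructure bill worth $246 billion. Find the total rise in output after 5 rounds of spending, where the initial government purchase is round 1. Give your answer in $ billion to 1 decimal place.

Round 1 adds ΔG = $246 billion; each later round is MPC = 0.828 times the previous.
After 5 rounds: 246 + 203.688 + 168.653664 + 139.645233792 + 115.626253579776 = ΔG·(1 − c^5)/(1 − c) = 246 × (1 − 0.389181048634368)/0.172 ≈ $873.6 billion.

$873.6 billion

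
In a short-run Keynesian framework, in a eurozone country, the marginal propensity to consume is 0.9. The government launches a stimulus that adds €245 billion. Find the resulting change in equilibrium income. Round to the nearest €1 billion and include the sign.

+€2,450 billion

Government-spending multiplier = 1/(1 − MPC) = 1/(1 − 0.9) = 1/0.1 = 10.
ΔY = k × ΔG = (+€245 billion) / 0.1 = +€2,450 billion.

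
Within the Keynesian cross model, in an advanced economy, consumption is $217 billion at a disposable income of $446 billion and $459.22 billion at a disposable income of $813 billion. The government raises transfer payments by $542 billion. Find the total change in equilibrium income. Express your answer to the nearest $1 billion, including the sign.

+$1,052 billion

MPC = ΔC/ΔYd = (459.22 − 217)/(813 − 446) = 242.22/367 = 0.66.
The transfer change shifts disposable income by +$542 billion, so first-round consumption changes by c·ΔTR = 0.66 × (+$542 billion) = +$357.72 billion.
Expenditure multiplier = 1/(1 − MPC) = 1/(1 − 0.66) = 1/0.34 ≈ 2.941.
The transfer multiplier is c × k ≈ 1.941, so ΔY = k × (c·ΔTR) = (+$357.72 billion) / 0.34 ≈ +$1,052 billion.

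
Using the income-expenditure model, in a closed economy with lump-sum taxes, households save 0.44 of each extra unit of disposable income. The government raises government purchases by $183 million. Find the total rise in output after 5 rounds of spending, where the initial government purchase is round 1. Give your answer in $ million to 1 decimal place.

$393.0 million

MPC = 1 − MPS = 1 − 0.44 = 0.56.
Round 1 adds ΔG = $183 million; each later round is MPC = 0.56 times the previous.
After 5 rounds: 183 + 102.48 + 57.3888 + 32.137728 + 17.99712768 = ΔG·(1 − c^5)/(1 − c) = 183 × (1 − 0.0550731776)/0.44 ≈ $393 million.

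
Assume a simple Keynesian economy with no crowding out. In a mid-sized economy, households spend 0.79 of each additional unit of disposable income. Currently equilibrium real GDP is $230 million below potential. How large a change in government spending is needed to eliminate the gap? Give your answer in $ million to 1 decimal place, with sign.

+$48.3 million

Spending multiplier = 1/(1 − MPC) = 1/(1 − 0.79) = 1/0.21 ≈ 4.762.
Need ΔY = +$230 million, so ΔG = ΔY/k = (+$230 million) × 0.21 = +$48.3 million.
The government should increase government spending by $48.3 million.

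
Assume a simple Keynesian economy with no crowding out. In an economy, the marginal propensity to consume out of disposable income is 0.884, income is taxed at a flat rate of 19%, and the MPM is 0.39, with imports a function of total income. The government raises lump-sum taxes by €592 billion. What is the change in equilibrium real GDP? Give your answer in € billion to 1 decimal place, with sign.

−€776.5 billion

A lump-sum tax change of +€592 billion shifts disposable income by −€592 billion; first-round consumption changes by −c × ΔT = −0.884 × (+€592 billion) = −€523.328 billion.
Expenditure multiplier = 1/(1 − c(1−t) + m) = 1/(1 − 0.884×0.81 + 0.39) = 1/0.67396 ≈ 1.484.
The tax multiplier is −c × k ≈ −1.312, so ΔY = k × (−c·ΔT) = (−€523.328 billion) / 0.67396 ≈ −€776.5 billion.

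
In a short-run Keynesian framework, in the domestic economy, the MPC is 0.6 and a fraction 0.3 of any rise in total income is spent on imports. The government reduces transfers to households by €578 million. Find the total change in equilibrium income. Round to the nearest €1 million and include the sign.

−€495 million

The transfer change shifts disposable income by −€578 million, so first-round consumption changes by c·ΔTR = 0.6 × (−€578 million) = −€346.8 million.
Expenditure multiplier = 1/(1 − c + m) = 1/(1 − 0.6 + 0.3) = 1/0.7 ≈ 1.429.
The transfer multiplier is c × k ≈ 0.857, so ΔY = k × (c·ΔTR) = (−€346.8 million) / 0.7 ≈ −€495 million.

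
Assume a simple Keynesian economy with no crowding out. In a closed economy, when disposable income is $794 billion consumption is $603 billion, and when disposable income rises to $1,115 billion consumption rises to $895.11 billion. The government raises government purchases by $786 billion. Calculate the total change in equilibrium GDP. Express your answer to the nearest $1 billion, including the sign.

MPC = ΔC/ΔYd = (895.11 − 603)/(1,115 − 794) = 292.11/321 = 0.91.
Expenditure multiplier = 1/(1 − MPC) = 1/(1 − 0.91) = 1/0.09 ≈ 11.111.
ΔY = k × ΔG = (+$786 billion) / 0.09 ≈ +$8,733 billion.

+$8,733 billion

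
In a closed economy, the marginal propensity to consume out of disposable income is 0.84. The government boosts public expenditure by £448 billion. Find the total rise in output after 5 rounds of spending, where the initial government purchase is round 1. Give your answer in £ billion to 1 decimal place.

Round 1 adds ΔG = £448 billion; each later round is MPC = 0.84 times the previous.
After 5 rounds: 448 + 376.32 + 316.1088 + 265.531392 + 223.04636928 = ΔG·(1 − c^5)/(1 − c) = 448 × (1 − 0.4182119424)/0.16 ≈ £1,629 billion.

£1,629.0 billion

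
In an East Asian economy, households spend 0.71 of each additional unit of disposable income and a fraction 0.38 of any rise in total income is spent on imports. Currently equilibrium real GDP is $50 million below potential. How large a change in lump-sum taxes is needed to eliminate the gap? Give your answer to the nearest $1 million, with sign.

−$47 million

Spending multiplier = 1/(1 − c + m) = 1/(1 − 0.71 + 0.38) = 1/0.67 ≈ 1.493.
Tax multiplier = −c·k = −0.71/0.67 ≈ −1.06. Need ΔY = +$50 million, so ΔT = ΔY/(−c·k) = −(+$50 million) × 0.67 / 0.71 ≈ −$47 million.
The government should cut lump-sum taxes by $47 million.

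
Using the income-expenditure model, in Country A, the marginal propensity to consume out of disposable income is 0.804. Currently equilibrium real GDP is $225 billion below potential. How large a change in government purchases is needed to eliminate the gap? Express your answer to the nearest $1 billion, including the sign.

Spending multiplier = 1/(1 − MPC) = 1/(1 − 0.804) = 1/0.196 ≈ 5.102.
Need ΔY = +$225 billion, so ΔG = ΔY/k = (+$225 billion) × 0.196 ≈ +$44 billion.
The government should increase government purchases by $44 billion.

+$44 billion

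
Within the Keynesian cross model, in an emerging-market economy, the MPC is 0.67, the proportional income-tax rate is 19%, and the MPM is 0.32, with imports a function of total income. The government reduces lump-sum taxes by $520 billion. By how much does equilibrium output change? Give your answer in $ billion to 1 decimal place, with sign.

A lump-sum tax change of −$520 billion shifts disposable income by +$520 billion; first-round consumption changes by −c × ΔT = −0.67 × (−$520 billion) = +$348.4 billion.
Expenditure multiplier = 1/(1 − c(1−t) + m) = 1/(1 − 0.67×0.81 + 0.32) = 1/0.7773 ≈ 1.287.
The tax multiplier is −c × k ≈ −0.862, so ΔY = k × (−c·ΔT) = (+$348.4 billion) / 0.7773 ≈ +$448.2 billion.

+$448.2 billion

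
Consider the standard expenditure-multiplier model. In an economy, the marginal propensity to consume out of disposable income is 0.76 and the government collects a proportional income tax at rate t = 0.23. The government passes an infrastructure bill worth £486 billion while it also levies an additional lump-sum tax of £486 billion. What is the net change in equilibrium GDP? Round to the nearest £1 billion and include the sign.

Expenditure multiplier = 1/(1 − c(1−t)) = 1/(1 − 0.76×0.77) = 1/0.4148 ≈ 2.411.
ΔG contributes k·ΔG = (+£486 billion) / 0.4148 ≈ +£1,171.6 billion.
ΔT of +£486 billion changes first-round spending by −c·ΔT = −£369.36 billion, contributing k·(−c·ΔT) = (−£369.36 billion) / 0.4148 ≈ −£890.5 billion.
Net ΔY = k(ΔG − c·ΔT) = (+£116.64 billion) / 0.4148 ≈ +£281 billion.

+£281 billion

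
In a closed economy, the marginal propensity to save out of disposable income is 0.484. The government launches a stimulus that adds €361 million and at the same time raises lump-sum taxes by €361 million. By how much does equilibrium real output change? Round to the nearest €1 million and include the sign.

MPC = 1 − MPS = 1 − 0.484 = 0.516.
Expenditure multiplier = 1/(1 − MPC) = 1/(1 − 0.516) = 1/0.484 ≈ 2.066.
ΔG contributes k·ΔG = (+€361 million) / 0.484 ≈ +€745.9 million.
ΔT of +€361 million changes first-round spending by −c·ΔT = −€186.276 million, contributing k·(−c·ΔT) = (−€186.276 million) / 0.484 ≈ −€384.9 million.
With ΔG = ΔT and no other leakages, the balanced-budget multiplier is 1, so ΔY = ΔG = +€361 million.

+€361 million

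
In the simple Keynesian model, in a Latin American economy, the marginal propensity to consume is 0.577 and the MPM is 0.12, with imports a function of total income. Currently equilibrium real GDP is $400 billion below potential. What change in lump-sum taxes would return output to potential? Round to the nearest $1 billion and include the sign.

−$376 billion

Spending multiplier = 1/(1 − c + m) = 1/(1 − 0.577 + 0.12) = 1/0.543 ≈ 1.842.
Tax multiplier = −c·k = −0.577/0.543 ≈ −1.063. Need ΔY = +$400 billion, so ΔT = ΔY/(−c·k) = −(+$400 billion) × 0.543 / 0.577 ≈ −$376 billion.
The government should cut lump-sum taxes by $376 billion.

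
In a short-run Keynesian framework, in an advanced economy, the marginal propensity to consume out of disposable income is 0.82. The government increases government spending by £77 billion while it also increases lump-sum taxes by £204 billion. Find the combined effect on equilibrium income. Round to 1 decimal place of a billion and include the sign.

−£501.6 billion

Expenditure multiplier = 1/(1 − MPC) = 1/(1 − 0.82) = 1/0.18 ≈ 5.556.
ΔG contributes k·ΔG = (+£77 billion) / 0.18 ≈ +£427.8 billion.
ΔT of +£204 billion changes first-round spending by −c·ΔT = −£167.28 billion, contributing k·(−c·ΔT) = (−£167.28 billion) / 0.18 ≈ −£929.3 billion.
Net ΔY = k(ΔG − c·ΔT) = (−£90.28 billion) / 0.18 ≈ −£501.6 billion.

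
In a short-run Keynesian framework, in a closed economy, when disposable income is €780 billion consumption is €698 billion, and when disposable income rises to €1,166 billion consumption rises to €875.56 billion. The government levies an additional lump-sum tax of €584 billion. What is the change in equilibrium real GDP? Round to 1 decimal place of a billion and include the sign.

−€497.5 billion

MPC = ΔC/ΔYd = (875.56 − 698)/(1,166 − 780) = 177.56/386 = 0.46.
A lump-sum tax change of +€584 billion shifts disposable income by −€584 billion; first-round consumption changes by −c × ΔT = −0.46 × (+€584 billion) = −€268.64 billion.
Expenditure multiplier = 1/(1 − MPC) = 1/(1 − 0.46) = 1/0.54 ≈ 1.852.
The tax multiplier is −c × k ≈ −0.852, so ΔY = k × (−c·ΔT) = (−€268.64 billion) / 0.54 ≈ −€497.5 billion.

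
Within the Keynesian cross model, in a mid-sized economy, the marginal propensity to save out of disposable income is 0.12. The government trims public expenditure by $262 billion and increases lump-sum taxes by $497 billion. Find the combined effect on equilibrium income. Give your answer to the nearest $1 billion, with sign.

MPC = 1 − MPS = 1 − 0.12 = 0.88.
Expenditure multiplier = 1/(1 − MPC) = 1/(1 − 0.88) = 1/0.12 ≈ 8.333.
ΔG contributes k·ΔG = (−$262 billion) / 0.12 ≈ −$2,183.3 billion.
ΔT of +$497 billion changes first-round spending by −c·ΔT = −$437.36 billion, contributing k·(−c·ΔT) = (−$437.36 billion) / 0.12 ≈ −$3,644.7 billion.
Net ΔY = k(ΔG − c·ΔT) = (−$699.36 billion) / 0.12 = −$5,828 billion.

−$5,828 billion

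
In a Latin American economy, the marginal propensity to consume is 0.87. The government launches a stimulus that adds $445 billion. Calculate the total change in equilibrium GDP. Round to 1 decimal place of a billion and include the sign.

Expenditure multiplier = 1/(1 − MPC) = 1/(1 − 0.87) = 1/0.13 ≈ 7.692.
ΔY = k × ΔG = (+$445 billion) / 0.13 ≈ +$3,423.1 billion.

+$3,423.1 billion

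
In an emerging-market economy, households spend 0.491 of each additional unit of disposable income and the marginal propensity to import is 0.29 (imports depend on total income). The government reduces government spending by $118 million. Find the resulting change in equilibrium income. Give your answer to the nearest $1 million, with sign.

−$148 million

Expenditure multiplier = 1/(1 − c + m) = 1/(1 − 0.491 + 0.29) = 1/0.799 ≈ 1.252.
ΔY = k × ΔG = (−$118 million) / 0.799 ≈ −$148 million.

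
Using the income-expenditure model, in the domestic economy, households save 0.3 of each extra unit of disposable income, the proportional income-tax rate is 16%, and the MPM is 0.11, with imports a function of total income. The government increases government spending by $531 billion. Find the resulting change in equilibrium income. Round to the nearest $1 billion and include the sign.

MPC = 1 − MPS = 1 − 0.3 = 0.7.
Expenditure multiplier = 1/(1 − c(1−t) + m) = 1/(1 − 0.7×0.84 + 0.11) = 1/0.522 ≈ 1.916.
ΔY = k × ΔG = (+$531 billion) / 0.522 ≈ +$1,017 billion.

+$1,017 billion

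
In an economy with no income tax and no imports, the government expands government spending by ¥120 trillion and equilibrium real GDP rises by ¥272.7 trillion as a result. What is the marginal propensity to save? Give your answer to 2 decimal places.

0.44

Implied spending multiplier k = ΔY/ΔG = 272.7/120 = 2.2725.
Since k = 1/(1 − MPC), MPC = 1 − 1/k = 1 − ΔG/ΔY = 1 − 120/272.7 ≈ 0.56.
MPS = 1 − MPC = 0.44.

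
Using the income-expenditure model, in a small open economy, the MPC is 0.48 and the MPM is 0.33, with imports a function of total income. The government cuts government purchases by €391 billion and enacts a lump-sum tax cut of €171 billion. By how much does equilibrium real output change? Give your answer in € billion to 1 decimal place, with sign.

−€363.4 billion

Expenditure multiplier = 1/(1 − c + m) = 1/(1 − 0.48 + 0.33) = 1/0.85 ≈ 1.176.
ΔG contributes k·ΔG = (−€391 billion) / 0.85 = −€460 billion.
ΔT of −€171 billion changes first-round spending by −c·ΔT = +€82.08 billion, contributing k·(−c·ΔT) = (+€82.08 billion) / 0.85 ≈ +€96.6 billion.
Net ΔY = k(ΔG − c·ΔT) = (−€308.92 billion) / 0.85 ≈ −€363.4 billion.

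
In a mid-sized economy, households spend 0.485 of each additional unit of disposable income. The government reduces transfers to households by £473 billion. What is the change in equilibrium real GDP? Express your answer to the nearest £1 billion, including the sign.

The transfer change shifts disposable income by −£473 billion, so first-round consumption changes by c·ΔTR = 0.485 × (−£473 billion) = −£229.405 billion.
Expenditure multiplier = 1/(1 − MPC) = 1/(1 − 0.485) = 1/0.515 ≈ 1.942.
The transfer multiplier is c × k ≈ 0.942, so ΔY = k × (c·ΔTR) = (−£229.405 billion) / 0.515 ≈ −£445 billion.

−£445 billion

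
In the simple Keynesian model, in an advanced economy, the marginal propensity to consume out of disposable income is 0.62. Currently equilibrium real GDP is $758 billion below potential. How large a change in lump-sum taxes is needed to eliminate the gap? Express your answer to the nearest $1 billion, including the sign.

Spending multiplier = 1/(1 − MPC) = 1/(1 − 0.62) = 1/0.38 ≈ 2.632.
Tax multiplier = −c·k = −0.62/0.38 ≈ −1.632. Need ΔY = +$758 billion, so ΔT = ΔY/(−c·k) = −(+$758 billion) × 0.38 / 0.62 ≈ −$465 billion.
The government should cut lump-sum taxes by $465 billion.

−$465 billion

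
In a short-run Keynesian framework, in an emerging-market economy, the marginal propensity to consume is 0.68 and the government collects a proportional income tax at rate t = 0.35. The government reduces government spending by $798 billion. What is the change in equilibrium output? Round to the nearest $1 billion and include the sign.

Expenditure multiplier = 1/(1 − c(1−t)) = 1/(1 − 0.68×0.65) = 1/0.558 ≈ 1.792.
ΔY = k × ΔG = (−$798 billion) / 0.558 ≈ −$1,430 billion.

−$1,430 billion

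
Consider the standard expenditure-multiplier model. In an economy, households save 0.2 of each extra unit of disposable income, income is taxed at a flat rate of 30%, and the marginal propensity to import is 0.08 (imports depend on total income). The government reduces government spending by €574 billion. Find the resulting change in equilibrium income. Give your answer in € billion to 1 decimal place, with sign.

−€1,103.8 billion

MPC = 1 − MPS = 1 − 0.2 = 0.8.
Government-spending multiplier = 1/(1 − c(1−t) + m) = 1/(1 − 0.8×0.7 + 0.08) = 1/0.52 ≈ 1.923.
ΔY = k × ΔG = (−€574 billion) / 0.52 ≈ −€1,103.8 billion.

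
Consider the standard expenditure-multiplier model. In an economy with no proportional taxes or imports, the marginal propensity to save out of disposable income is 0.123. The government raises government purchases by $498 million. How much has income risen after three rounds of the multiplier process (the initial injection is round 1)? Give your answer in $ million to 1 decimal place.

MPC = 1 − MPS = 1 − 0.123 = 0.877.
Round 1 adds ΔG = $498 million; each later round is MPC = 0.877 times the previous.
After 3 rounds: 498 + 436.746 + 383.026242 = ΔG·(1 − c^3)/(1 − c) = 498 × (1 − 0.674526133)/0.123 ≈ $1,317.8 million.

$1,317.8 million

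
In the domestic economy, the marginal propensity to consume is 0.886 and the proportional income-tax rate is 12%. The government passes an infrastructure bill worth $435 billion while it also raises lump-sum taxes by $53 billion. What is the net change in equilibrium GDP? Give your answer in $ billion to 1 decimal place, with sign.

+$1,761.3 billion

Expenditure multiplier = 1/(1 − c(1−t)) = 1/(1 − 0.886×0.88) = 1/0.22032 ≈ 4.539.
ΔG contributes k·ΔG = (+$435 billion) / 0.22032 ≈ +$1,974.4 billion.
ΔT of +$53 billion changes first-round spending by −c·ΔT = −$46.958 billion, contributing k·(−c·ΔT) = (−$46.958 billion) / 0.22032 ≈ −$213.1 billion.
Net ΔY = k(ΔG − c·ΔT) = (+$388.042 billion) / 0.22032 ≈ +$1,761.3 billion.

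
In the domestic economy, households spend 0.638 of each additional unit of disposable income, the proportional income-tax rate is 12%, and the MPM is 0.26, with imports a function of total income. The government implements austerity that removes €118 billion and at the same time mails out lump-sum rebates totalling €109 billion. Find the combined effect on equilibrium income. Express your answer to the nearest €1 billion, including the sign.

Expenditure multiplier = 1/(1 − c(1−t) + m) = 1/(1 − 0.638×0.88 + 0.26) = 1/0.69856 ≈ 1.432.
ΔG contributes k·ΔG = (−€118 billion) / 0.69856 ≈ −€168.9 billion.
ΔT of −€109 billion changes first-round spending by −c·ΔT = +€69.542 billion, contributing k·(−c·ΔT) = (+€69.542 billion) / 0.69856 ≈ +€99.6 billion.
Net ΔY = k(ΔG − c·ΔT) = (−€48.458 billion) / 0.69856 ≈ −€69 billion.

−€69 billion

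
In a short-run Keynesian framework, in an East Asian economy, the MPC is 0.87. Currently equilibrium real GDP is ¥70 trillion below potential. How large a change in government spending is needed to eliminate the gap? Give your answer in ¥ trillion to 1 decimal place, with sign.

Spending multiplier = 1/(1 − MPC) = 1/(1 − 0.87) = 1/0.13 ≈ 7.692.
Need ΔY = +¥70 trillion, so ΔG = ΔY/k = (+¥70 trillion) × 0.13 = +¥9.1 trillion.
The government should increase government spending by ¥9.1 trillion.

+¥9.1 trillion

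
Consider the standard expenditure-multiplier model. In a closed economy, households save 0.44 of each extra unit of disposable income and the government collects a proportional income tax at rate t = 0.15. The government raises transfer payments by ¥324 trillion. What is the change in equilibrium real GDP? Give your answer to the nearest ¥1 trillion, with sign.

MPC = 1 − MPS = 1 − 0.44 = 0.56.
The transfer change shifts disposable income by +¥324 trillion, so first-round consumption changes by c·ΔTR = 0.56 × (+¥324 trillion) = +¥181.44 trillion.
Expenditure multiplier = 1/(1 − c(1−t)) = 1/(1 − 0.56×0.85) = 1/0.524 ≈ 1.908.
The transfer multiplier is c × k ≈ 1.069, so ΔY = k × (c·ΔTR) = (+¥181.44 trillion) / 0.524 ≈ +¥346 trillion.

+¥346 trillion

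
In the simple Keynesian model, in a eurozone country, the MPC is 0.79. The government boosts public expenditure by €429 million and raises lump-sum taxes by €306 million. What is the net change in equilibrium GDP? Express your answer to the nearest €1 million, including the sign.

Expenditure multiplier = 1/(1 − MPC) = 1/(1 − 0.79) = 1/0.21 ≈ 4.762.
ΔG contributes k·ΔG = (+€429 million) / 0.21 ≈ +€2,042.9 million.
ΔT of +€306 million changes first-round spending by −c·ΔT = −€241.74 million, contributing k·(−c·ΔT) = (−€241.74 million) / 0.21 ≈ −€1,151.1 million.
Net ΔY = k(ΔG − c·ΔT) = (+€187.26 million) / 0.21 ≈ +€892 million.

+€892 million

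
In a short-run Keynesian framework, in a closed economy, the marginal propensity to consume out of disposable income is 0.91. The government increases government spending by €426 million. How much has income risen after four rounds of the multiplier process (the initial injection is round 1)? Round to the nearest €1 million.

€1,487 million

Round 1 adds ΔG = €426 million; each later round is MPC = 0.91 times the previous.
After 4 rounds: 426 + 387.66 + 352.7706 + 321.021246 = ΔG·(1 − c^4)/(1 − c) = 426 × (1 − 0.68574961)/0.09 ≈ €1,487 million.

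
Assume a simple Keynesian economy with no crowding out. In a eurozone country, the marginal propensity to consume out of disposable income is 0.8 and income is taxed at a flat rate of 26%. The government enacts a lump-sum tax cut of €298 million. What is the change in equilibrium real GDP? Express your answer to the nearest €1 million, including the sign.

+€584 million

A lump-sum tax change of −€298 million shifts disposable income by +€298 million; first-round consumption changes by −c × ΔT = −0.8 × (−€298 million) = +€238.4 million.
Expenditure multiplier = 1/(1 − c(1−t)) = 1/(1 − 0.8×0.74) = 1/0.408 ≈ 2.451.
The tax multiplier is −c × k ≈ −1.961, so ΔY = k × (−c·ΔT) = (+€238.4 million) / 0.408 ≈ +€584 million.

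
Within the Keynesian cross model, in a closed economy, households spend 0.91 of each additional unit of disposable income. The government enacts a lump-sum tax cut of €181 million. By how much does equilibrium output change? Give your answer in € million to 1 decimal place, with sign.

A lump-sum tax change of −€181 million shifts disposable income by +€181 million; first-round consumption changes by −c × ΔT = −0.91 × (−€181 million) = +€164.71 million.
Expenditure multiplier = 1/(1 − MPC) = 1/(1 − 0.91) = 1/0.09 ≈ 11.111.
The tax multiplier is −c × k ≈ −10.111, so ΔY = k × (−c·ΔT) = (+€164.71 million) / 0.09 ≈ +€1,830.1 million.

+€1,830.1 million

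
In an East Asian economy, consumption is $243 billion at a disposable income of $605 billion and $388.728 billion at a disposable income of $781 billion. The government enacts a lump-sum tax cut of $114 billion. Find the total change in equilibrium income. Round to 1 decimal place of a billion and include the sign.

+$548.8 billion

MPC = ΔC/ΔYd = (388.728 − 243)/(781 − 605) = 145.728/176 = 0.828.
A lump-sum tax change of −$114 billion shifts disposable income by +$114 billion; first-round consumption changes by −c × ΔT = −0.828 × (−$114 billion) = +$94.392 billion.
Expenditure multiplier = 1/(1 − MPC) = 1/(1 − 0.828) = 1/0.172 ≈ 5.814.
The tax multiplier is −c × k ≈ −4.814, so ΔY = k × (−c·ΔT) = (+$94.392 billion) / 0.172 ≈ +$548.8 billion.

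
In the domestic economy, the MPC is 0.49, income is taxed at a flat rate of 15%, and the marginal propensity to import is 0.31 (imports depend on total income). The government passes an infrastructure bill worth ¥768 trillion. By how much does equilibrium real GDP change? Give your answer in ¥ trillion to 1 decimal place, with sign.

+¥859.5 trillion

Government-spending multiplier = 1/(1 − c(1−t) + m) = 1/(1 − 0.49×0.85 + 0.31) = 1/0.8935 ≈ 1.119.
ΔY = k × ΔG = (+¥768 trillion) / 0.8935 ≈ +¥859.5 trillion.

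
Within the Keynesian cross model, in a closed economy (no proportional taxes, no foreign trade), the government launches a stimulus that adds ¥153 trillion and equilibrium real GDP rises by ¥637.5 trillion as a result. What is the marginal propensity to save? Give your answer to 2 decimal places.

Implied spending multiplier k = ΔY/ΔG = 637.5/153 ≈ 4.1667.
Since k = 1/(1 − MPC), MPC = 1 − 1/k = 1 − ΔG/ΔY = 1 − 153/637.5 = 0.76.
MPS = 1 − MPC = 0.24.

0.24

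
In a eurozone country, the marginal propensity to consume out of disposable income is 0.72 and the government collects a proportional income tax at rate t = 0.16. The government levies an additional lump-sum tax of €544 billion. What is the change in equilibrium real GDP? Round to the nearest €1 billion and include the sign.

A lump-sum tax change of +€544 billion shifts disposable income by −€544 billion; first-round consumption changes by −c × ΔT = −0.72 × (+€544 billion) = −€391.68 billion.
Expenditure multiplier = 1/(1 − c(1−t)) = 1/(1 − 0.72×0.84) = 1/0.3952 ≈ 2.53.
The tax multiplier is −c × k ≈ −1.822, so ΔY = k × (−c·ΔT) = (−€391.68 billion) / 0.3952 ≈ −€991 billion.

−€991 billion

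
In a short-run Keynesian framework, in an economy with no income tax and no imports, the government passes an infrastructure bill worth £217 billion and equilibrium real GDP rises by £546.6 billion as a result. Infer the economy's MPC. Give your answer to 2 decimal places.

0.60

Implied spending multiplier k = ΔY/ΔG = 546.6/217 ≈ 2.5189.
Since k = 1/(1 − MPC), MPC = 1 − 1/k = 1 − ΔG/ΔY = 1 − 217/546.6 ≈ 0.60.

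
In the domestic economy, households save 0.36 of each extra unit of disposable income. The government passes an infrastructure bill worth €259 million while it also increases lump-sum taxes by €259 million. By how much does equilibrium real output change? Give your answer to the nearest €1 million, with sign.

+€259 million

MPC = 1 − MPS = 1 − 0.36 = 0.64.
Expenditure multiplier = 1/(1 − MPC) = 1/(1 − 0.64) = 1/0.36 ≈ 2.778.
ΔG contributes k·ΔG = (+€259 million) / 0.36 ≈ +€719.4 million.
ΔT of +€259 million changes first-round spending by −c·ΔT = −€165.76 million, contributing k·(−c·ΔT) = (−€165.76 million) / 0.36 ≈ −€460.4 million.
With ΔG = ΔT and no other leakages, the balanced-budget multiplier is 1, so ΔY = ΔG = +€259 million.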